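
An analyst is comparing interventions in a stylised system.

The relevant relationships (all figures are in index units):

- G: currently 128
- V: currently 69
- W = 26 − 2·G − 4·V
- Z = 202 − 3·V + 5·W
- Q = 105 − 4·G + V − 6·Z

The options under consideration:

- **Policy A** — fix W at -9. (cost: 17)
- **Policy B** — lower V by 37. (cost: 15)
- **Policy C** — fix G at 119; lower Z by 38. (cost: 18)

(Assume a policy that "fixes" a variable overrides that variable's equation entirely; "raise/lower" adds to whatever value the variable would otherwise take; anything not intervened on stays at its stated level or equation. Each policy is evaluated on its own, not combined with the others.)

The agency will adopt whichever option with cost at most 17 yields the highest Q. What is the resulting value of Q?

Policy A (W := -9):
  G = 128
  V = 69
  W = -9
  Z = 202 − 3·69 + 5·(-9) = -50
  Q = 105 − 4·128 + 69 − 6·(-50) = -38
Policy B (V − 37):
  G = 128
  V = 69 − 37 = 32
  W = 26 − 2·128 − 4·32 = -358
  Z = 202 − 3·32 + 5·(-358) = -1684
  Q = 105 − 4·128 + 32 − 6·(-1684) = 9729
Comparing — Policy A: Q=-38, Policy B: Q=9729. Highest is 9729 (Policy B).

9729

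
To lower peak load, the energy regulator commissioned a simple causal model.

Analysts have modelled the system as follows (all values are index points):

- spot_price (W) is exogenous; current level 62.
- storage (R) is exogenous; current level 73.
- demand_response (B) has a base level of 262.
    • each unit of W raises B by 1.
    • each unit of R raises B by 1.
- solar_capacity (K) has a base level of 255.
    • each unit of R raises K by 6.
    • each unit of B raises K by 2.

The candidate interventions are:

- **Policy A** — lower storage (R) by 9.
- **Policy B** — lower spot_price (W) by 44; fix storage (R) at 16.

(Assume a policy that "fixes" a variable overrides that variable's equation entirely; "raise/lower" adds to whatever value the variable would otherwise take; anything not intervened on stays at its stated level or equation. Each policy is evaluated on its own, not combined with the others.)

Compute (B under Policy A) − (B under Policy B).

92

Policy A (R − 9):
  W = 62
  R = 73 − 9 = 64
  B = 262 + 62 + 64 = 388
Policy B (W − 44, R := 16):
  W = 62 − 44 = 18
  R = 16
  B = 262 + 18 + 16 = 296
B: 388 − 296 = 92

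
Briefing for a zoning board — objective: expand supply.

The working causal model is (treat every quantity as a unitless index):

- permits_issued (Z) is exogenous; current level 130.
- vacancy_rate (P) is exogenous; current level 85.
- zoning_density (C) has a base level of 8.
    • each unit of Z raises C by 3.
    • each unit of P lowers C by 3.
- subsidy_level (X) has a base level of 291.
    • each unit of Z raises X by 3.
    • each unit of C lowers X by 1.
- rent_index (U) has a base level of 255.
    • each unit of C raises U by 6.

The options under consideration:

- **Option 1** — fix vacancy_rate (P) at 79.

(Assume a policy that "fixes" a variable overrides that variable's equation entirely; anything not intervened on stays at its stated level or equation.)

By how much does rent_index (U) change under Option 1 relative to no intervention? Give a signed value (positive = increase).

Baseline:
  Z = 130
  P = 85
  C = 8 + 3·130 − 3·85 = 143
  U = 255 + 6·143 = 1113
Option 1 (P := 79):
  Z = 130
  P = 79
  C = 8 + 3·130 − 3·79 = 161
  U = 255 + 6·161 = 1221
Change in U: 1221 − 1113 = 108

108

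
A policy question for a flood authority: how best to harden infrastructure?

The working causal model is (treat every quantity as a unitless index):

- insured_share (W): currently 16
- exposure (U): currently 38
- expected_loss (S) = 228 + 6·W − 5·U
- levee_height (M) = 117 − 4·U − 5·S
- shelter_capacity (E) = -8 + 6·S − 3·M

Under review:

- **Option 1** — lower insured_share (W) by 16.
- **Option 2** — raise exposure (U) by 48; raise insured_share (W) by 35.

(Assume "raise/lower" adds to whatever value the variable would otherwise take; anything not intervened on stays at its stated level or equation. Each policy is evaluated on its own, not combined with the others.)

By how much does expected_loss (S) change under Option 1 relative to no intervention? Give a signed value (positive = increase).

-96

Baseline:
  W = 16
  U = 38
  S = 228 + 6·16 − 5·38 = 134
Option 1 (W − 16):
  W = 16 − 16 = 0
  U = 38
  S = 228 + 6·0 − 5·38 = 38
Change in S: 38 − 134 = -96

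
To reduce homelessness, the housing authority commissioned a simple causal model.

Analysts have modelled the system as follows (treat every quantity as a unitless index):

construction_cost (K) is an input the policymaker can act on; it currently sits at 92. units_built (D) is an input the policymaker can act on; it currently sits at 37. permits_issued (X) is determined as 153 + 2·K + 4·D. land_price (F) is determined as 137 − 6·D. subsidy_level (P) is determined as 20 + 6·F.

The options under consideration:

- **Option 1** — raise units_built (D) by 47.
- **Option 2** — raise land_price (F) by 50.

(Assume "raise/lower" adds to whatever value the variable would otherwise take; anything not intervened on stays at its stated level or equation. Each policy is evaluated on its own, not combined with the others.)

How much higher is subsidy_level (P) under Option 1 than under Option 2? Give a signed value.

-1992

Option 1 (D + 47):
  D = 37 + 47 = 84
  F = 137 − 6·84 = -367
  P = 20 + 6·(-367) = -2182
Option 2 (F + 50):
  D = 37
  F = 137 − 6·37 (+50 from intervention) = -35
  P = 20 + 6·(-35) = -190
P: -2182 − (-190) = -1992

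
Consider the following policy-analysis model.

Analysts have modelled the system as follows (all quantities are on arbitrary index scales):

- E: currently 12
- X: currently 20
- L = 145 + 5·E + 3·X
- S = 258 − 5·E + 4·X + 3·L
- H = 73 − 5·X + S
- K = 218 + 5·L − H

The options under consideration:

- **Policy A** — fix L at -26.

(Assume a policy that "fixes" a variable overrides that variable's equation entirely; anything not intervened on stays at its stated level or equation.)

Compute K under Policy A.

-85

Policy A (L := -26):
  E = 12
  X = 20
  L = -26
  S = 258 − 5·12 + 4·20 + 3·(-26) = 200
  H = 73 − 5·20 + 200 = 173
  K = 218 + 5·(-26) − 173 = -85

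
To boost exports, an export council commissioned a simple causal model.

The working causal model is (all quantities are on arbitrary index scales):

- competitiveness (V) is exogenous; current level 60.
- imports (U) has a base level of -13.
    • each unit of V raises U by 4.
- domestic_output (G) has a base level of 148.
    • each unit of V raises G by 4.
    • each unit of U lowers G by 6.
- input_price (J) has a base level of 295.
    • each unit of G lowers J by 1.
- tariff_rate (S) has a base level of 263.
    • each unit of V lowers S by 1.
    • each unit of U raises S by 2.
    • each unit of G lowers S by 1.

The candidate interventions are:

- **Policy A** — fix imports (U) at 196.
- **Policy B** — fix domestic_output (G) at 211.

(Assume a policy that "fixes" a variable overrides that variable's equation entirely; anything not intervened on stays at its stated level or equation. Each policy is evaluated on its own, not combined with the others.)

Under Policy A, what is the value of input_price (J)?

Policy A (U := 196):
  V = 60
  U = 196
  G = 148 + 4·60 − 6·196 = -788
  J = 295 − (-788) = 1083

1083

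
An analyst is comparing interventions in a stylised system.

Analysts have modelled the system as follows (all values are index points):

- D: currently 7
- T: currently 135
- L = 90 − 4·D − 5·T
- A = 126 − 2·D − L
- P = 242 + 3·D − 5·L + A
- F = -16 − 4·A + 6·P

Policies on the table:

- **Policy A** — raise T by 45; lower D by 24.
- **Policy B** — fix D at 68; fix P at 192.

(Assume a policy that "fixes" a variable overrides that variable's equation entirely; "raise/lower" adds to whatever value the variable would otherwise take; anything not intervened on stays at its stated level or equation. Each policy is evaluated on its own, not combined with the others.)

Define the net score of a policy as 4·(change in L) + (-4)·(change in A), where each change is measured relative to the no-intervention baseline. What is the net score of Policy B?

Baseline:
  D = 7
  T = 135
  L = 90 − 4·7 − 5·135 = -613
  A = 126 − 2·7 − (-613) = 725
Policy B (D := 68, P := 192):
  D = 68
  T = 135
  L = 90 − 4·68 − 5·135 = -857
  A = 126 − 2·68 − (-857) = 847
ΔL = -857 − (-613) = -244; ΔA = 847 − 725 = 122
Score = 4·(-244) + (-4)·122 = -1464

-1464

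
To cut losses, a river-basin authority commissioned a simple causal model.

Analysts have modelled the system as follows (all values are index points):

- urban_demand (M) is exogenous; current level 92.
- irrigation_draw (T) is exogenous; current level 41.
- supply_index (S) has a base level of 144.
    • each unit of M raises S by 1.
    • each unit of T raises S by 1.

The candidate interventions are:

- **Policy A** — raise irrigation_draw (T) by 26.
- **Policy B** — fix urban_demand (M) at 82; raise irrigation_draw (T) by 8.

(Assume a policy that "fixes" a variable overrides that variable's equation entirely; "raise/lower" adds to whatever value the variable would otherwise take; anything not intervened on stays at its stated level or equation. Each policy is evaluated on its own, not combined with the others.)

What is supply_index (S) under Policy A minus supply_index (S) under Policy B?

Policy A (T + 26):
  M = 92
  T = 41 + 26 = 67
  S = 144 + 92 + 67 = 303
Policy B (M := 82, T + 8):
  M = 82
  T = 41 + 8 = 49
  S = 144 + 82 + 49 = 275
S: 303 − 275 = 28

28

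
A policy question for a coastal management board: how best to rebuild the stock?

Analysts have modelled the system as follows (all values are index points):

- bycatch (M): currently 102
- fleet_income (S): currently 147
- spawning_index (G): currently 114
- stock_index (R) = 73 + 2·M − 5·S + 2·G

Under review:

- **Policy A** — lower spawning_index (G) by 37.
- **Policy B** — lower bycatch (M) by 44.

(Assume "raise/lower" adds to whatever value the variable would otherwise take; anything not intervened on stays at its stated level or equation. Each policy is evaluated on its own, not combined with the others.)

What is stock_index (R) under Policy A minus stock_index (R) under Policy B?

Policy A (G − 37):
  M = 102
  S = 147
  G = 114 − 37 = 77
  R = 73 + 2·102 − 5·147 + 2·77 = -304
Policy B (M − 44):
  M = 102 − 44 = 58
  S = 147
  G = 114
  R = 73 + 2·58 − 5·147 + 2·114 = -318
R: -304 − (-318) = 14

14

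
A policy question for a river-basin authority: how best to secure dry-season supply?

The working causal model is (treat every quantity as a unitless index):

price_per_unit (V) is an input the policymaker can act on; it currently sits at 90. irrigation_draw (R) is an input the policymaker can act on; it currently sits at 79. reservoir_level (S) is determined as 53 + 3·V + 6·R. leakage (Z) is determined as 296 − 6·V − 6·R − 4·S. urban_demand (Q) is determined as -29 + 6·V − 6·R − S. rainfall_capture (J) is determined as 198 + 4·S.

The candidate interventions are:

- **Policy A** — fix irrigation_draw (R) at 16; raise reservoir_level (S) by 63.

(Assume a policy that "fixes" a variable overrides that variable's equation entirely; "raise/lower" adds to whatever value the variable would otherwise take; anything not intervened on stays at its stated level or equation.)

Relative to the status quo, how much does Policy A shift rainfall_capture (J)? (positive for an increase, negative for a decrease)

-1260

Baseline:
  V = 90
  R = 79
  S = 53 + 3·90 + 6·79 = 797
  J = 198 + 4·797 = 3386
Policy A (R := 16, S + 63):
  V = 90
  R = 16
  S = 53 + 3·90 + 6·16 (+63 from intervention) = 482
  J = 198 + 4·482 = 2126
Change in J: 2126 − 3386 = -1260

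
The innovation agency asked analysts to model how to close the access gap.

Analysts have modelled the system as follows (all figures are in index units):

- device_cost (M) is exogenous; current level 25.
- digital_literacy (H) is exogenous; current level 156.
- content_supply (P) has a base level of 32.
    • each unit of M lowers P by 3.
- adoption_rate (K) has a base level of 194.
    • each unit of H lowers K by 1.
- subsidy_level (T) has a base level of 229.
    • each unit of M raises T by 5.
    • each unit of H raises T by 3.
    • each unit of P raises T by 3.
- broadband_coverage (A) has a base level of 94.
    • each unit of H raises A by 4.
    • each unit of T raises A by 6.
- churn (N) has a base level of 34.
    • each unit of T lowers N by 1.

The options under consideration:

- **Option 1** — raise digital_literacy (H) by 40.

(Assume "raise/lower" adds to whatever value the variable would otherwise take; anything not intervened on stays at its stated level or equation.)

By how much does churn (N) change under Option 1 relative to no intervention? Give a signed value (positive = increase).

-120

Baseline:
  M = 25
  H = 156
  P = 32 − 3·25 = -43
  T = 229 + 5·25 + 3·156 + 3·(-43) = 693
  N = 34 − 693 = -659
Option 1 (H + 40):
  M = 25
  H = 156 + 40 = 196
  P = 32 − 3·25 = -43
  T = 229 + 5·25 + 3·196 + 3·(-43) = 813
  N = 34 − 813 = -779
Change in N: -779 − (-659) = -120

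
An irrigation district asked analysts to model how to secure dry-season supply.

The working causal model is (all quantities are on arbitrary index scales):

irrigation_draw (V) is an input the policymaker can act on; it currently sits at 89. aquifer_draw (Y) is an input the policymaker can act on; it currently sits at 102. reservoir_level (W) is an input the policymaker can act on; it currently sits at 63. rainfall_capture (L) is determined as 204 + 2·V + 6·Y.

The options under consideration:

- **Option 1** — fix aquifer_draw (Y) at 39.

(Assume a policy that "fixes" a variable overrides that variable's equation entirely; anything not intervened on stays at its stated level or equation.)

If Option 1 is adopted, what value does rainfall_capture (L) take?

616

Option 1 (Y := 39):
  V = 89
  Y = 39
  L = 204 + 2·89 + 6·39 = 616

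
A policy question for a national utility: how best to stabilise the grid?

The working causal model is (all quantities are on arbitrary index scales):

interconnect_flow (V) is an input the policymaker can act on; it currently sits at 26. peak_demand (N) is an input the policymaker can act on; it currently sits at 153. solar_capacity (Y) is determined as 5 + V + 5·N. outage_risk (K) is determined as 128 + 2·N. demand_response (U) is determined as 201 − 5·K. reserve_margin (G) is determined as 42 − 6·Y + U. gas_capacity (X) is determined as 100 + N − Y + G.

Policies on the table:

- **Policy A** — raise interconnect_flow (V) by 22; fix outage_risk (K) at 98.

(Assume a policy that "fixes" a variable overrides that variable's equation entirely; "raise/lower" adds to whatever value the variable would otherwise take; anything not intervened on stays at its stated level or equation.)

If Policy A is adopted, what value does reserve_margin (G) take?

Policy A (V + 22, K := 98):
  V = 26 + 22 = 48
  N = 153
  Y = 5 + 48 + 5·153 = 818
  K = 98
  U = 201 − 5·98 = -289
  G = 42 − 6·818 + (-289) = -5155

-5155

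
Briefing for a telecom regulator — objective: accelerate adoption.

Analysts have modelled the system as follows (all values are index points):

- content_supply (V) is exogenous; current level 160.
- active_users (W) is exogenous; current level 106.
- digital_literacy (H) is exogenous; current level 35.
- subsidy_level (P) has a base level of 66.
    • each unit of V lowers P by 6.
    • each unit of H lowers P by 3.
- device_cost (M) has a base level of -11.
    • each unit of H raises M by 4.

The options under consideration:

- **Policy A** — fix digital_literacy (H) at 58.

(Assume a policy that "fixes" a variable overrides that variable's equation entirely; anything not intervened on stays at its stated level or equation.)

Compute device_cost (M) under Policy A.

Policy A (H := 58):
  H = 58
  M = -11 + 4·58 = 221

221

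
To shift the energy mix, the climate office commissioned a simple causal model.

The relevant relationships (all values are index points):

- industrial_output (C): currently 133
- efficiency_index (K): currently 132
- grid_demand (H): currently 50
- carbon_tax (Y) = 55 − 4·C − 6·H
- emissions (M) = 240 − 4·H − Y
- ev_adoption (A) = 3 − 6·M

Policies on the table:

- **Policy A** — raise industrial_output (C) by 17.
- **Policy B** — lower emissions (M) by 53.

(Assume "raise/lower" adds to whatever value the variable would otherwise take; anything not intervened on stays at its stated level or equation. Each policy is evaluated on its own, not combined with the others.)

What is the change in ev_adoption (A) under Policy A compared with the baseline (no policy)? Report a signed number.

-408

Baseline:
  C = 133
  H = 50
  Y = 55 − 4·133 − 6·50 = -777
  M = 240 − 4·50 − (-777) = 817
  A = 3 − 6·817 = -4899
Policy A (C + 17):
  C = 133 + 17 = 150
  H = 50
  Y = 55 − 4·150 − 6·50 = -845
  M = 240 − 4·50 − (-845) = 885
  A = 3 − 6·885 = -5307
Change in A: -5307 − (-4899) = -408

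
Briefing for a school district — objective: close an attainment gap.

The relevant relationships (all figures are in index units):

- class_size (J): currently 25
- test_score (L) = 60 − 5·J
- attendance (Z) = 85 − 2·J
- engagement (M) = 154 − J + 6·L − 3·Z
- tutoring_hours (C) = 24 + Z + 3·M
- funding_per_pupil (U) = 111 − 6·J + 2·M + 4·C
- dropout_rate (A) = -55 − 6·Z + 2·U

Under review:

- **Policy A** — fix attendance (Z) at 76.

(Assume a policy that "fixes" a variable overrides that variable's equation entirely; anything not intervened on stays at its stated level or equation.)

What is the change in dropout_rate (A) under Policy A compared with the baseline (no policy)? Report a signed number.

Baseline:
  J = 25
  L = 60 − 5·25 = -65
  Z = 85 − 2·25 = 35
  M = 154 − 25 + 6·(-65) − 3·35 = -366
  C = 24 + 35 + 3·(-366) = -1039
  U = 111 − 6·25 + 2·(-366) + 4·(-1039) = -4927
  A = -55 − 6·35 + 2·(-4927) = -10119
Policy A (Z := 76):
  J = 25
  L = 60 − 5·25 = -65
  Z = 76
  M = 154 − 25 + 6·(-65) − 3·76 = -489
  C = 24 + 76 + 3·(-489) = -1367
  U = 111 − 6·25 + 2·(-489) + 4·(-1367) = -6485
  A = -55 − 6·76 + 2·(-6485) = -13481
Change in A: -13481 − (-10119) = -3362

-3362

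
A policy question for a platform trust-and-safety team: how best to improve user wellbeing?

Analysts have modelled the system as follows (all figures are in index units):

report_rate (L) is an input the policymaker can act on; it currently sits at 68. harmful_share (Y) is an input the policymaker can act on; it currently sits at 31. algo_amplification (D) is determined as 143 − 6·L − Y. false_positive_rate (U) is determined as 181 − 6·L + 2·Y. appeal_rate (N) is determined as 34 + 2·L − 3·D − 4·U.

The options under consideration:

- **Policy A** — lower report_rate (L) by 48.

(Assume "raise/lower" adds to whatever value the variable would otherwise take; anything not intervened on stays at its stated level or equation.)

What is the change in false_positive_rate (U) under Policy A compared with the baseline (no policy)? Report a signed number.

Baseline:
  L = 68
  Y = 31
  U = 181 − 6·68 + 2·31 = -165
Policy A (L − 48):
  L = 68 − 48 = 20
  Y = 31
  U = 181 − 6·20 + 2·31 = 123
Change in U: 123 − (-165) = 288

288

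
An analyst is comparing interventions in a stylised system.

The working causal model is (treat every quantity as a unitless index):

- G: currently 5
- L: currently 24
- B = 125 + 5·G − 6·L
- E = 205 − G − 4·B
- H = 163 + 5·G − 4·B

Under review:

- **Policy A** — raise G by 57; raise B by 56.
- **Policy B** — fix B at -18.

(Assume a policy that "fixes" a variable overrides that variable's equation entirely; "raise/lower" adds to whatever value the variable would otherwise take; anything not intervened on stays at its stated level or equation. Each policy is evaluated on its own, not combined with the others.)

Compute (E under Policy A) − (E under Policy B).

Policy A (G + 57, B + 56):
  G = 5 + 57 = 62
  L = 24
  B = 125 + 5·62 − 6·24 (+56 from intervention) = 347
  E = 205 − 62 − 4·347 = -1245
Policy B (B := -18):
  G = 5
  L = 24
  B = -18
  E = 205 − 5 − 4·(-18) = 272
E: -1245 − 272 = -1517

-1517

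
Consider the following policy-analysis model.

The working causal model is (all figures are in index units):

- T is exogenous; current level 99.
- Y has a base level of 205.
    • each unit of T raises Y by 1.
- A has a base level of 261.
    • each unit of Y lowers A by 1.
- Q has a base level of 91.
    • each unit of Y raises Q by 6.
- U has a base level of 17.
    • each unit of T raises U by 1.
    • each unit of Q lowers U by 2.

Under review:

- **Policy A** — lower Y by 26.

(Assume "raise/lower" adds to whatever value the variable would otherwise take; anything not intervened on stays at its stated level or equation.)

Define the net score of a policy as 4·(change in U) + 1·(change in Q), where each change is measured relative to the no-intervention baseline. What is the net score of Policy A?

1092

Baseline:
  T = 99
  Y = 205 + 99 = 304
  Q = 91 + 6·304 = 1915
  U = 17 + 99 − 2·1915 = -3714
Policy A (Y − 26):
  T = 99
  Y = 205 + 99 (−26 from intervention) = 278
  Q = 91 + 6·278 = 1759
  U = 17 + 99 − 2·1759 = -3402
ΔU = -3402 − (-3714) = 312; ΔQ = 1759 − 1915 = -156
Score = 4·312 + 1·(-156) = 1092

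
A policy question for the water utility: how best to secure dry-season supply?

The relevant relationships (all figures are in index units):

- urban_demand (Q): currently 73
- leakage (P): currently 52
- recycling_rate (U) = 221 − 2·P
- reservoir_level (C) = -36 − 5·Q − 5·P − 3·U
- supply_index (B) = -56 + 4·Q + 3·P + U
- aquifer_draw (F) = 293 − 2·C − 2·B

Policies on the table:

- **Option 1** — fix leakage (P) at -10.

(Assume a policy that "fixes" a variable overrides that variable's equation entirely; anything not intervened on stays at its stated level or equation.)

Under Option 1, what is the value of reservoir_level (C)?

Option 1 (P := -10):
  Q = 73
  P = -10
  U = 221 − 2·(-10) = 241
  C = -36 − 5·73 − 5·(-10) − 3·241 = -1074

-1074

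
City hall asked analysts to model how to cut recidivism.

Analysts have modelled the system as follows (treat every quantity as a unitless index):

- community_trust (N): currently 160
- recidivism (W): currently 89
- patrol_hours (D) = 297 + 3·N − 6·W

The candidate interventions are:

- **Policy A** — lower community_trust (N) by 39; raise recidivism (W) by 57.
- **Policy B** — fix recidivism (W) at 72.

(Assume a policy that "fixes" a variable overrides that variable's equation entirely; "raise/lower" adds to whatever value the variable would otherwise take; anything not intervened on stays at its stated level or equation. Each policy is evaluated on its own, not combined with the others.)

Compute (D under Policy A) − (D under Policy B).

-561

Policy A (N − 39, W + 57):
  N = 160 − 39 = 121
  W = 89 + 57 = 146
  D = 297 + 3·121 − 6·146 = -216
Policy B (W := 72):
  N = 160
  W = 72
  D = 297 + 3·160 − 6·72 = 345
D: -216 − 345 = -561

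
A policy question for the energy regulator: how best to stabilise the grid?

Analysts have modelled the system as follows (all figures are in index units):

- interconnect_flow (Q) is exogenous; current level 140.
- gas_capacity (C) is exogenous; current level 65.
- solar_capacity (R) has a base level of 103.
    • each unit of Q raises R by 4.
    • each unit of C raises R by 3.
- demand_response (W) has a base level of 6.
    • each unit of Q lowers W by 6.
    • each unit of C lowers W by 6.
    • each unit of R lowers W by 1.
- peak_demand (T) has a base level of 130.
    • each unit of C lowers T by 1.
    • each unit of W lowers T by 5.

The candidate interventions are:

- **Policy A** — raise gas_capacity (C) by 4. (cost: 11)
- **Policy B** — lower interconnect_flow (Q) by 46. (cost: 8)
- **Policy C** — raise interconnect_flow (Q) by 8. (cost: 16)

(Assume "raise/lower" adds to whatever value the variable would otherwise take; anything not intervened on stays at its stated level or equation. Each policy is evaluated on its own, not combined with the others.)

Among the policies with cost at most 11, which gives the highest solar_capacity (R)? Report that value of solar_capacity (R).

870

Policy A (C + 4):
  Q = 140
  C = 65 + 4 = 69
  R = 103 + 4·140 + 3·69 = 870
Policy B (Q − 46):
  Q = 140 − 46 = 94
  C = 65
  R = 103 + 4·94 + 3·65 = 674
Comparing — Policy A: R=870, Policy B: R=674. Highest is 870 (Policy A).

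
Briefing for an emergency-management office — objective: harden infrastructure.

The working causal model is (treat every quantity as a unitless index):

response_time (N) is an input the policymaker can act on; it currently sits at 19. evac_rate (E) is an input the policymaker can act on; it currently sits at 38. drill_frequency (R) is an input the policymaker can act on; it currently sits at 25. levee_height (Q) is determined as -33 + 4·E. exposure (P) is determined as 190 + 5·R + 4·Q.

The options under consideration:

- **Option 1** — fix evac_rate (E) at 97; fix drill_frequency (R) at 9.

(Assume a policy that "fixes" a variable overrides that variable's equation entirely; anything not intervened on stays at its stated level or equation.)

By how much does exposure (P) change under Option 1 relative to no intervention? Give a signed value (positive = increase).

864

Baseline:
  E = 38
  R = 25
  Q = -33 + 4·38 = 119
  P = 190 + 5·25 + 4·119 = 791
Option 1 (E := 97, R := 9):
  E = 97
  R = 9
  Q = -33 + 4·97 = 355
  P = 190 + 5·9 + 4·355 = 1655
Change in P: 1655 − 791 = 864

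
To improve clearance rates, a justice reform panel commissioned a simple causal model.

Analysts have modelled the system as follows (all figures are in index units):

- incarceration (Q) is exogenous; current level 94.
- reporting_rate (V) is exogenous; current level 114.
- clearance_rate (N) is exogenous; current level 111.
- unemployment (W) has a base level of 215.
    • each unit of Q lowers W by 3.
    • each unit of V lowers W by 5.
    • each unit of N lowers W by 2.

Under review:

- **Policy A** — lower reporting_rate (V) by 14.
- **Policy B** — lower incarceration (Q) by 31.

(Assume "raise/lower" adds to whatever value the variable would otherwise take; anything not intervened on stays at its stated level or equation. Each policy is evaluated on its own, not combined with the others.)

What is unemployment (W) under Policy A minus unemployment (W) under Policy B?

-23

Policy A (V − 14):
  Q = 94
  V = 114 − 14 = 100
  N = 111
  W = 215 − 3·94 − 5·100 − 2·111 = -789
Policy B (Q − 31):
  Q = 94 − 31 = 63
  V = 114
  N = 111
  W = 215 − 3·63 − 5·114 − 2·111 = -766
W: -789 − (-766) = -23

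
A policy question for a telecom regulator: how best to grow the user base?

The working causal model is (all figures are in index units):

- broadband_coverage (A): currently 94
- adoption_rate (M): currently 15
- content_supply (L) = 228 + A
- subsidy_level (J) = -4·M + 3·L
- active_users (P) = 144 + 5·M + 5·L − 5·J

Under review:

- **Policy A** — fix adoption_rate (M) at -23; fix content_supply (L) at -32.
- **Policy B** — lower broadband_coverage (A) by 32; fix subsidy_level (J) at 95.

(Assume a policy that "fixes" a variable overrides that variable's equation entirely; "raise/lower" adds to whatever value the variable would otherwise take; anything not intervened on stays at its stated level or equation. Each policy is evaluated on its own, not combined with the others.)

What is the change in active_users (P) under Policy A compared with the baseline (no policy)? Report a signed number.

Baseline:
  A = 94
  M = 15
  L = 228 + 94 = 322
  J = 0 − 4·15 + 3·322 = 906
  P = 144 + 5·15 + 5·322 − 5·906 = -2701
Policy A (M := -23, L := -32):
  A = 94
  M = -23
  L = -32
  J = 0 − 4·(-23) + 3·(-32) = -4
  P = 144 + 5·(-23) + 5·(-32) − 5·(-4) = -111
Change in P: -111 − (-2701) = 2590

2590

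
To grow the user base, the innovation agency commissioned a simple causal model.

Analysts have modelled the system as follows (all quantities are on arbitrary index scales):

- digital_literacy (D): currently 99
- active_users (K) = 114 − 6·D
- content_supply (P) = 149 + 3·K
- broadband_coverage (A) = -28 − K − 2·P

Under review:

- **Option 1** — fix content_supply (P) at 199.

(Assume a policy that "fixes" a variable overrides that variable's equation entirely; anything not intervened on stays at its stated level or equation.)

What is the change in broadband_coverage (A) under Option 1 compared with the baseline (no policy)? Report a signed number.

-2980

Baseline:
  D = 99
  K = 114 − 6·99 = -480
  P = 149 + 3·(-480) = -1291
  A = -28 − (-480) − 2·(-1291) = 3034
Option 1 (P := 199):
  D = 99
  K = 114 − 6·99 = -480
  P = 199
  A = -28 − (-480) − 2·199 = 54
Change in A: 54 − 3034 = -2980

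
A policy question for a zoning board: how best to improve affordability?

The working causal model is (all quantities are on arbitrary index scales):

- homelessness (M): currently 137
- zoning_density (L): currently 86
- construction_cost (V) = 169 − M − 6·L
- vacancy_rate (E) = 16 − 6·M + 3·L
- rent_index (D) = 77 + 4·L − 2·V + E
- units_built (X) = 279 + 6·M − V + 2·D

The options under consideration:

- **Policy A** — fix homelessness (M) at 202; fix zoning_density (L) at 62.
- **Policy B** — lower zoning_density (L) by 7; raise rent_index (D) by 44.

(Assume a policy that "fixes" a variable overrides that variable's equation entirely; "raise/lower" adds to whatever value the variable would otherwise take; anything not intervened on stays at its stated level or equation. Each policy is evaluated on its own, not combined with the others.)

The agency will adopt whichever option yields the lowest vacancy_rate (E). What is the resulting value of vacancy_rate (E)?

Policy A (M := 202, L := 62):
  M = 202
  L = 62
  E = 16 − 6·202 + 3·62 = -1010
Policy B (L − 7, D + 44):
  M = 137
  L = 86 − 7 = 79
  E = 16 − 6·137 + 3·79 = -569
Comparing — Policy A: E=-1010, Policy B: E=-569. Lowest is -1010 (Policy A).

-1010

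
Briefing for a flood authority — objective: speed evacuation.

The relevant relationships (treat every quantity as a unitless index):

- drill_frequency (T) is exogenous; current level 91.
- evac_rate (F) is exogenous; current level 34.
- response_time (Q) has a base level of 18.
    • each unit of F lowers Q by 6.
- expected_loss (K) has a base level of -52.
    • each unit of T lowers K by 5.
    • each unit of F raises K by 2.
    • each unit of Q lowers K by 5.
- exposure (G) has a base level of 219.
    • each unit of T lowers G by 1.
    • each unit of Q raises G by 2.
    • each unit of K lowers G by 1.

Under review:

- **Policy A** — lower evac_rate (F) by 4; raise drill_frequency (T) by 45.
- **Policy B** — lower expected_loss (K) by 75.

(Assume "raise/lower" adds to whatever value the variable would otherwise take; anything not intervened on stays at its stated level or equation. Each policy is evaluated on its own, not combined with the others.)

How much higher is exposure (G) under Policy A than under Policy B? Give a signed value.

281

Policy A (F − 4, T + 45):
  T = 91 + 45 = 136
  F = 34 − 4 = 30
  Q = 18 − 6·30 = -162
  K = -52 − 5·136 + 2·30 − 5·(-162) = 138
  G = 219 − 136 + 2·(-162) − 138 = -379
Policy B (K − 75):
  T = 91
  F = 34
  Q = 18 − 6·34 = -186
  K = -52 − 5·91 + 2·34 − 5·(-186) (−75 from intervention) = 416
  G = 219 − 91 + 2·(-186) − 416 = -660
G: -379 − (-660) = 281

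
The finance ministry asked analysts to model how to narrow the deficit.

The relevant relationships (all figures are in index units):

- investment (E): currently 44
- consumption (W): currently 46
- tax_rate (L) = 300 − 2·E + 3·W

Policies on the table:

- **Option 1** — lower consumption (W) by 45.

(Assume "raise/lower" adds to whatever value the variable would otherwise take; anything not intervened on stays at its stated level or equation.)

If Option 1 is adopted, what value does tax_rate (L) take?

215

Option 1 (W − 45):
  E = 44
  W = 46 − 45 = 1
  L = 300 − 2·44 + 3·1 = 215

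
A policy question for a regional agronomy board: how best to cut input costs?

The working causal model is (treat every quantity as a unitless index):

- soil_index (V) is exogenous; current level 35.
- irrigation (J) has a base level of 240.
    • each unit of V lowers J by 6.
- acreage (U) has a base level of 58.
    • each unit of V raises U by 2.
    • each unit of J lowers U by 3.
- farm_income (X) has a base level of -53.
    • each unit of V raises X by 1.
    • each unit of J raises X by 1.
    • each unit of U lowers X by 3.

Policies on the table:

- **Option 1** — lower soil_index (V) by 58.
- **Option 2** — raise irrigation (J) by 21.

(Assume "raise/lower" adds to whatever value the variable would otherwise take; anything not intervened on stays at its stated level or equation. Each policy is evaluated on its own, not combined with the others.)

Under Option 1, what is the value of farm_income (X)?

3668

Option 1 (V − 58):
  V = 35 − 58 = -23
  J = 240 − 6·(-23) = 378
  U = 58 + 2·(-23) − 3·378 = -1122
  X = -53 + (-23) + 378 − 3·(-1122) = 3668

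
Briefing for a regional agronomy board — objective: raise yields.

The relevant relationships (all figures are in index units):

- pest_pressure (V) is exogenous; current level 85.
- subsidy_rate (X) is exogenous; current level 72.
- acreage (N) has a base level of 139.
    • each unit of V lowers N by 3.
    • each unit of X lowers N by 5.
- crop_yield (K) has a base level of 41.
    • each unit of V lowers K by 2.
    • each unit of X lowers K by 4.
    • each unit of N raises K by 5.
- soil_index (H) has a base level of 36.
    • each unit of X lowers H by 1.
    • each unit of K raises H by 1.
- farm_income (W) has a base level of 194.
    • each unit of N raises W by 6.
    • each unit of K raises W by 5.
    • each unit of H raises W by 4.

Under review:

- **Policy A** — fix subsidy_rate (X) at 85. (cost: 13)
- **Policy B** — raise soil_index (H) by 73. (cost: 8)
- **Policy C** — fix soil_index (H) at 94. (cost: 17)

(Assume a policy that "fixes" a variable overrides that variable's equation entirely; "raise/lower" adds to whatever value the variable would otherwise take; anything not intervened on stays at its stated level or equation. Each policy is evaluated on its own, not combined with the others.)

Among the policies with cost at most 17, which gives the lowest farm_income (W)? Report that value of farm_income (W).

-31814

Policy A (X := 85):
  V = 85
  X = 85
  N = 139 − 3·85 − 5·85 = -541
  K = 41 − 2·85 − 4·85 + 5·(-541) = -3174
  H = 36 − 85 + (-3174) = -3223
  W = 194 + 6·(-541) + 5·(-3174) + 4·(-3223) = -31814
Policy B (H + 73):
  V = 85
  X = 72
  N = 139 − 3·85 − 5·72 = -476
  K = 41 − 2·85 − 4·72 + 5·(-476) = -2797
  H = 36 − 72 + (-2797) (+73 from intervention) = -2760
  W = 194 + 6·(-476) + 5·(-2797) + 4·(-2760) = -27687
Policy C (H := 94):
  V = 85
  X = 72
  N = 139 − 3·85 − 5·72 = -476
  K = 41 − 2·85 − 4·72 + 5·(-476) = -2797
  H = 94
  W = 194 + 6·(-476) + 5·(-2797) + 4·94 = -16271
Comparing — Policy A: W=-31814, Policy B: W=-27687, Policy C: W=-16271. Lowest is -31814 (Policy A).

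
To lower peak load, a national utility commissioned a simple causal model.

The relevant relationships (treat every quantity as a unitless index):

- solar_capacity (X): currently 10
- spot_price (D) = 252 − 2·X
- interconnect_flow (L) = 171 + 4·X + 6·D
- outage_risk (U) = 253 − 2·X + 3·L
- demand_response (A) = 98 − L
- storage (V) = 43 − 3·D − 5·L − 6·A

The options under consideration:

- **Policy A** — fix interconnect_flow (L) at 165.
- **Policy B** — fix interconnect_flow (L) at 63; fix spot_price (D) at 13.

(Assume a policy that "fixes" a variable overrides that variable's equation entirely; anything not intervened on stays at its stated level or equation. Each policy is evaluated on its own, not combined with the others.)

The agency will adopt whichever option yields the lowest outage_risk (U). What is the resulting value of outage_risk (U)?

422

Policy A (L := 165):
  X = 10
  D = 252 − 2·10 = 232
  L = 165
  U = 253 − 2·10 + 3·165 = 728
Policy B (L := 63, D := 13):
  X = 10
  D = 13
  L = 63
  U = 253 − 2·10 + 3·63 = 422
Comparing — Policy A: U=728, Policy B: U=422. Lowest is 422 (Policy B).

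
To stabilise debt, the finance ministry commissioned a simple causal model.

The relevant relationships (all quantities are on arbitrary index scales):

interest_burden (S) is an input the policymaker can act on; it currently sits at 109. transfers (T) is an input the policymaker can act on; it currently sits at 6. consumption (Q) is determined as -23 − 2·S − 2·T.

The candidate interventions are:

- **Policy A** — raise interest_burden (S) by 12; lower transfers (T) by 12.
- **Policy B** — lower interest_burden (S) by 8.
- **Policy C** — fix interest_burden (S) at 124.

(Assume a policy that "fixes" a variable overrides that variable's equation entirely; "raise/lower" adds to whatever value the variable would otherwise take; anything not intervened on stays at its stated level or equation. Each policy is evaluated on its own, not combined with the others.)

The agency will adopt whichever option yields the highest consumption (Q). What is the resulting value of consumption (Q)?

Policy A (S + 12, T − 12):
  S = 109 + 12 = 121
  T = 6 − 12 = -6
  Q = -23 − 2·121 − 2·(-6) = -253
Policy B (S − 8):
  S = 109 − 8 = 101
  T = 6
  Q = -23 − 2·101 − 2·6 = -237
Policy C (S := 124):
  S = 124
  T = 6
  Q = -23 − 2·124 − 2·6 = -283
Comparing — Policy A: Q=-253, Policy B: Q=-237, Policy C: Q=-283. Highest is -237 (Policy B).

-237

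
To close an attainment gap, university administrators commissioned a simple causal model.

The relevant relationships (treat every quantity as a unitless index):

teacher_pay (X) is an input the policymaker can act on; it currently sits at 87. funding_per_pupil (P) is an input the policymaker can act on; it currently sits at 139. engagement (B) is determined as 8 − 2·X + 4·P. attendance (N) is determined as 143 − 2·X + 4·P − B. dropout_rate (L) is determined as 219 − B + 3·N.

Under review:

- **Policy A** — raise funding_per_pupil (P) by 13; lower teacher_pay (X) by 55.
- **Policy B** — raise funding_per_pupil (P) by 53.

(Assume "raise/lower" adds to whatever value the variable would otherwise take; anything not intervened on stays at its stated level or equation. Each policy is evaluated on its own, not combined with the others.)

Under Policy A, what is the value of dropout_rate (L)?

72

Policy A (P + 13, X − 55):
  X = 87 − 55 = 32
  P = 139 + 13 = 152
  B = 8 − 2·32 + 4·152 = 552
  N = 143 − 2·32 + 4·152 − 552 = 135
  L = 219 − 552 + 3·135 = 72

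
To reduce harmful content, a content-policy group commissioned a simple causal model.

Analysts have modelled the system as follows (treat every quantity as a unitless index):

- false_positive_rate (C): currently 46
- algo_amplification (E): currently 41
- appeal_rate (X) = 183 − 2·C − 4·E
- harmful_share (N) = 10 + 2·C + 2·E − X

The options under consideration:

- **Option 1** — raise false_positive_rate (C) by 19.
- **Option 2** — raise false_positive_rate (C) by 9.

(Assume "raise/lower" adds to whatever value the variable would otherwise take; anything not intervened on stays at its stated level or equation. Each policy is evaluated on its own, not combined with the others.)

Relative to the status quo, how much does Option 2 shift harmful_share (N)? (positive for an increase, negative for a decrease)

Baseline:
  C = 46
  E = 41
  X = 183 − 2·46 − 4·41 = -73
  N = 10 + 2·46 + 2·41 − (-73) = 257
Option 2 (C + 9):
  C = 46 + 9 = 55
  E = 41
  X = 183 − 2·55 − 4·41 = -91
  N = 10 + 2·55 + 2·41 − (-91) = 293
Change in N: 293 − 257 = 36

36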